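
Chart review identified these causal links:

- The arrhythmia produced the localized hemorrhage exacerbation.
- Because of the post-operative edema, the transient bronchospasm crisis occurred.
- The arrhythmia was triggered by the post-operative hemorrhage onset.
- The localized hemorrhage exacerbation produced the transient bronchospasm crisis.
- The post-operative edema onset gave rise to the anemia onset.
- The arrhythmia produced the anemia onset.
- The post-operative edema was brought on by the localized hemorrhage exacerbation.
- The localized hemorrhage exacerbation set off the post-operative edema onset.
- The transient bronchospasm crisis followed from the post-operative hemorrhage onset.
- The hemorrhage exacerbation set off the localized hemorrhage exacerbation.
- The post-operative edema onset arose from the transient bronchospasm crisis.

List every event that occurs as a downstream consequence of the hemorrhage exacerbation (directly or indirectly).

Direct effects: the localized hemorrhage exacerbation.
2 steps out: the post-operative edema, the transient bronchospasm crisis, the post-operative edema onset.
3 steps out: the anemia onset.
Not reachable from it: the post-operative hemorrhage onset, the arrhythmia.

the anemia onset, the localized hemorrhage exacerbation, the post-operative edema, the post-operative edema onset, the transient bronchospasm crisis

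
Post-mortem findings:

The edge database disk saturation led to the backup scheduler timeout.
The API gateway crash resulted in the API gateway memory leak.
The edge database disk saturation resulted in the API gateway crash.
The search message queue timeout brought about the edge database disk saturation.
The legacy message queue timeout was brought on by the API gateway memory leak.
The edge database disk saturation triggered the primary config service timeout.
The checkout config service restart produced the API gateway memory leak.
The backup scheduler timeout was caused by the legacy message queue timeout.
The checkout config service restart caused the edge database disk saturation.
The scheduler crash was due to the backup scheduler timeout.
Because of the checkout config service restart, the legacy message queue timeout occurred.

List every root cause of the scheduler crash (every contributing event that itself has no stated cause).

the checkout config service restart, the search message queue timeout

Tracing upstream from the scheduler crash: the scheduler crash ← the backup scheduler timeout ← the edge database disk saturation ← the checkout config service restart.
A separate upstream branch: the scheduler crash ← the backup scheduler timeout ← the edge database disk saturation ← the search message queue timeout.
Each of those chain origins has no stated cause.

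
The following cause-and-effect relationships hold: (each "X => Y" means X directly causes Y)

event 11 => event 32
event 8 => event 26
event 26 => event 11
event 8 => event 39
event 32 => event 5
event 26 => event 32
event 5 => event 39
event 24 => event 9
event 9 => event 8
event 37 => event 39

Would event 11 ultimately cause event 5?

Yes

There is a causal chain: event 11 → event 32 → event 5.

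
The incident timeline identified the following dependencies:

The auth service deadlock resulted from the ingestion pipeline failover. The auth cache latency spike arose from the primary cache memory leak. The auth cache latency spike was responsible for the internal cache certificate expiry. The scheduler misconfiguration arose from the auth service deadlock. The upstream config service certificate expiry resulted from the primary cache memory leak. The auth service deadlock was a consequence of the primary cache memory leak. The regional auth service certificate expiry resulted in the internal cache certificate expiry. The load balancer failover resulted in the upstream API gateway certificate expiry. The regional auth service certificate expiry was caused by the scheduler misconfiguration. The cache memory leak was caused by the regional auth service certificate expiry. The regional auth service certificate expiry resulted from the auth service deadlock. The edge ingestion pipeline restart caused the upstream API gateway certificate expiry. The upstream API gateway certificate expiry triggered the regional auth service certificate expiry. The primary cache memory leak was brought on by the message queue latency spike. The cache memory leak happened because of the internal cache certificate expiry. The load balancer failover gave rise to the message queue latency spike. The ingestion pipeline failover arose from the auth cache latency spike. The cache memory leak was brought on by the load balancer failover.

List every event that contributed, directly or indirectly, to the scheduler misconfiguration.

the auth cache latency spike, the auth service deadlock, the ingestion pipeline failover, the load balancer failover, the message queue latency spike, the primary cache memory leak

Immediate cause of the scheduler misconfiguration: the auth service deadlock.
Further upstream: the load balancer failover, the message queue latency spike, the primary cache memory leak, the auth cache latency spike, the ingestion pipeline failover.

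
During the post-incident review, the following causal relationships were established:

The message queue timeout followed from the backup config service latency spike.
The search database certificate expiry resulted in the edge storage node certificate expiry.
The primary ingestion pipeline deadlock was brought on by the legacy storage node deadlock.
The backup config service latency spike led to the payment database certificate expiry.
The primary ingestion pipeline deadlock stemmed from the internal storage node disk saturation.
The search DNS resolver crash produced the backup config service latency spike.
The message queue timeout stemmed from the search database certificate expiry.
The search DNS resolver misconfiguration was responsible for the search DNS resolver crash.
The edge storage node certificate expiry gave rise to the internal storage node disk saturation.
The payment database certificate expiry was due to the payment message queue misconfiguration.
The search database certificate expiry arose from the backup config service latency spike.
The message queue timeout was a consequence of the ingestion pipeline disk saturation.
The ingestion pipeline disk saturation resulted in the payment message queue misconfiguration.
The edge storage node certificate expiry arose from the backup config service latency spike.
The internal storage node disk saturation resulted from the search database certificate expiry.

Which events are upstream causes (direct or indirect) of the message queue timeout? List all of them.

Immediate causes of the message queue timeout: the backup config service latency spike, the search database certificate expiry, the ingestion pipeline disk saturation.
Further upstream: the search DNS resolver misconfiguration, the search DNS resolver crash.

the backup config service latency spike, the ingestion pipeline disk saturation, the search DNS resolver crash, the search DNS resolver misconfiguration, the search database certificate expiry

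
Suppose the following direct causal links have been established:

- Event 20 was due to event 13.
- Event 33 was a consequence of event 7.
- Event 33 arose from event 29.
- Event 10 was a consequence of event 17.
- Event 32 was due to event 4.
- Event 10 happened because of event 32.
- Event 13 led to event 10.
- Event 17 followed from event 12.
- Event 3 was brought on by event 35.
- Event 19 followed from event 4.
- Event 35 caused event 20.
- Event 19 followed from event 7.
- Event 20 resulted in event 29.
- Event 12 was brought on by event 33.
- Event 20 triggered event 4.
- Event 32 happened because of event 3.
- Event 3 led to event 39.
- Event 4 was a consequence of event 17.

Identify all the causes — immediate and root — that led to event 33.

Immediate causes of event 33: event 29, event 7.
Further upstream: event 35, event 13, event 20.

event 13, event 20, event 29, event 35, event 7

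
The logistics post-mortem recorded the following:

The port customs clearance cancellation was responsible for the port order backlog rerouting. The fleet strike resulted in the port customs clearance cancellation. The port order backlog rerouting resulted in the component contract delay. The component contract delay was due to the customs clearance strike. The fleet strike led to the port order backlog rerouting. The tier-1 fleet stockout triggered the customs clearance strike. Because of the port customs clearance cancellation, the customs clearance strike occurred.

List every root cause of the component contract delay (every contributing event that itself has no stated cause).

the fleet strike, the tier-1 fleet stockout

Tracing upstream from the component contract delay: the component contract delay ← the customs clearance strike ← the tier-1 fleet stockout.
A separate upstream branch: the component contract delay ← the port order backlog rerouting ← the fleet strike.
Each of those chain origins has no stated cause.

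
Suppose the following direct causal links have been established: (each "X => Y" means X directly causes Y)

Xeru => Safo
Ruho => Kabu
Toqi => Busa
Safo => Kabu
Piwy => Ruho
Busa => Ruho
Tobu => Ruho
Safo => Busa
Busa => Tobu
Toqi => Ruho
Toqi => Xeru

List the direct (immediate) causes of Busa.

Upstream contributors include Xeru, but only Safo, Toqi feed directly into Busa.

Safo, Toqi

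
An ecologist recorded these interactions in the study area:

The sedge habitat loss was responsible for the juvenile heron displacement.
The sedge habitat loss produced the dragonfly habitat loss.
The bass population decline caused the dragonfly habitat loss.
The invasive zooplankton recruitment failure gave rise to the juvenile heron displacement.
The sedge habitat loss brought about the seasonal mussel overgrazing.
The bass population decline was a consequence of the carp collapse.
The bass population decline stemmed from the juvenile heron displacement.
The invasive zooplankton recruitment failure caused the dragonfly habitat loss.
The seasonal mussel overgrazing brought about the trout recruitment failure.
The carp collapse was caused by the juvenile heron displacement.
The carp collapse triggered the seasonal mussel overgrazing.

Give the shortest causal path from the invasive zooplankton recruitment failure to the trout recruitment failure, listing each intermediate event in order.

the invasive zooplankton recruitment failure → the juvenile heron displacement → the carp collapse → the seasonal mussel overgrazing → the trout recruitment failure

the invasive zooplankton recruitment failure → the juvenile heron displacement
the juvenile heron displacement → the carp collapse
the carp collapse → the seasonal mussel overgrazing
the seasonal mussel overgrazing → the trout recruitment failure
Length: 4 steps.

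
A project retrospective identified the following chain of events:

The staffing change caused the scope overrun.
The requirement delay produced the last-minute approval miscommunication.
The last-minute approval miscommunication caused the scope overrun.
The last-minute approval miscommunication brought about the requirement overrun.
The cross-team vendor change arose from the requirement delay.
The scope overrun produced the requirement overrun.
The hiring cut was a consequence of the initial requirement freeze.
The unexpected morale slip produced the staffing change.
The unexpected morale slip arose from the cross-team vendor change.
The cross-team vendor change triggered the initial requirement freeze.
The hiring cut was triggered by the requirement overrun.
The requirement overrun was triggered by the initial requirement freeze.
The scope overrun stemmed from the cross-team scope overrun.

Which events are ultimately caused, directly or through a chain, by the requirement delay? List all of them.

Direct effects: the cross-team vendor change, the last-minute approval miscommunication.
2 steps out: the unexpected morale slip, the scope overrun, the initial requirement freeze, the requirement overrun.
3 steps out: the staffing change, the hiring cut.
Not reachable from it: the cross-team scope overrun.

the cross-team vendor change, the hiring cut, the initial requirement freeze, the last-minute approval miscommunication, the requirement overrun, the scope overrun, the staffing change, the unexpected morale slip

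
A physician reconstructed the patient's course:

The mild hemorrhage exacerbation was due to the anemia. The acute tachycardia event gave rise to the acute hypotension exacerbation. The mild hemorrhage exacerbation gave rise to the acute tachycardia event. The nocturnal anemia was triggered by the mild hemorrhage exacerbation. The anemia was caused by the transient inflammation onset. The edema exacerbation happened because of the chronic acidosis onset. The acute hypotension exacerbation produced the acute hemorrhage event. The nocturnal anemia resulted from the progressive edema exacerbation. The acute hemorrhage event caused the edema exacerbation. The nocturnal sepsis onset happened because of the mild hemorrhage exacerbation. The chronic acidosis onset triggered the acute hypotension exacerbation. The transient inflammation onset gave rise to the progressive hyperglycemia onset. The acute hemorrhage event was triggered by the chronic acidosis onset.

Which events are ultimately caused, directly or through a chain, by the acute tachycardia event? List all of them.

Direct effects: the acute hypotension exacerbation.
2 steps out: the acute hemorrhage event.
3 steps out: the edema exacerbation.
Not reachable from it: the transient inflammation onset, the anemia, the mild hemorrhage exacerbation, the progressive hyperglycemia onset, the progressive edema exacerbation, the nocturnal anemia, the chronic acidosis onset, the nocturnal sepsis onset.

the acute hemorrhage event, the acute hypotension exacerbation, the edema exacerbation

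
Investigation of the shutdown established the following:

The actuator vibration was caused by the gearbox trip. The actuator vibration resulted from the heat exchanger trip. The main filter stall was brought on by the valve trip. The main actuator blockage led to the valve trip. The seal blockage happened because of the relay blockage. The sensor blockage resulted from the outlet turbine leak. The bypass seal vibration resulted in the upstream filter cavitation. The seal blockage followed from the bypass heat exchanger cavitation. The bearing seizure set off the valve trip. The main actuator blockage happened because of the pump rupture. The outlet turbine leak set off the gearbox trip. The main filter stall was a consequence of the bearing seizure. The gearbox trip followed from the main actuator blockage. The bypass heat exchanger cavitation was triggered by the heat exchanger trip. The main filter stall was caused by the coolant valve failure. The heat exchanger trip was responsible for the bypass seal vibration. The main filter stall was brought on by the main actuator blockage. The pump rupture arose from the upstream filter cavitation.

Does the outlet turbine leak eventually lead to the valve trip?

No

The outlet turbine leak leads to the sensor blockage, the gearbox trip, the actuator vibration; the valve trip is not among them.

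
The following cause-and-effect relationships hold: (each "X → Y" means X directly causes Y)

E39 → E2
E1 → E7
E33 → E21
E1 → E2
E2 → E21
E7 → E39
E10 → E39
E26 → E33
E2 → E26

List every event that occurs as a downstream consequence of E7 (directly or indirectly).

E2, E21, E26, E33, E39

Direct effects: E39.
2 steps out: E2.
3 steps out: E26, E21.
4 steps out: E33.
Not reachable from it: E1, E10.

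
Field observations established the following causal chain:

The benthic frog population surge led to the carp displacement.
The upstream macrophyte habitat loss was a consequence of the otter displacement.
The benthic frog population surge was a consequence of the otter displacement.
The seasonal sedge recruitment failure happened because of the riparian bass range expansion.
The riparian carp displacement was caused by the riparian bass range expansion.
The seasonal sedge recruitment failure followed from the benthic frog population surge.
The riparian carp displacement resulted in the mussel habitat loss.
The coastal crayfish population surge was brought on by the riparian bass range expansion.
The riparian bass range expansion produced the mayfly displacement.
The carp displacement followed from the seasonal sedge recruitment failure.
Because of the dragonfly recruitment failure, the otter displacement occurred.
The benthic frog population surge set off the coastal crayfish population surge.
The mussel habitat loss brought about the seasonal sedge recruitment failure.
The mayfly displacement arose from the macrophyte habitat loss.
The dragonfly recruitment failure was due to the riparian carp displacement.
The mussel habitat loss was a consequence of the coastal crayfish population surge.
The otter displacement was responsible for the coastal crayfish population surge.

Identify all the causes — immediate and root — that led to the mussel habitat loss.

the benthic frog population surge, the coastal crayfish population surge, the dragonfly recruitment failure, the otter displacement, the riparian bass range expansion, the riparian carp displacement

Immediate causes of the mussel habitat loss: the riparian carp displacement, the coastal crayfish population surge.
Further upstream: the riparian bass range expansion, the dragonfly recruitment failure, the otter displacement, the benthic frog population surge.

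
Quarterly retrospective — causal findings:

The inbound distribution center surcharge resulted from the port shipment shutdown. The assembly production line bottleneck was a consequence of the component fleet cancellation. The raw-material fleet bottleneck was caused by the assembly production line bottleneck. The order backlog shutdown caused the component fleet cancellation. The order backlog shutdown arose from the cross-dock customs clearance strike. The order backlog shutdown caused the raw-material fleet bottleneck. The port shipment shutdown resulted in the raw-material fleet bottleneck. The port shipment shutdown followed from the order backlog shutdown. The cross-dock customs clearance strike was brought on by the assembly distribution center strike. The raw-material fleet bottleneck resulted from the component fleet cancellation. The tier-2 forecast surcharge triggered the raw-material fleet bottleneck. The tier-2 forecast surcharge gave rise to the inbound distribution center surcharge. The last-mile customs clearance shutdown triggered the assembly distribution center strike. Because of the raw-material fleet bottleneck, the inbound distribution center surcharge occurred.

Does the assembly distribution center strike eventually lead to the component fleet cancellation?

There is a causal chain: the assembly distribution center strike → the cross-dock customs clearance strike → the order backlog shutdown → the component fleet cancellation.

Yes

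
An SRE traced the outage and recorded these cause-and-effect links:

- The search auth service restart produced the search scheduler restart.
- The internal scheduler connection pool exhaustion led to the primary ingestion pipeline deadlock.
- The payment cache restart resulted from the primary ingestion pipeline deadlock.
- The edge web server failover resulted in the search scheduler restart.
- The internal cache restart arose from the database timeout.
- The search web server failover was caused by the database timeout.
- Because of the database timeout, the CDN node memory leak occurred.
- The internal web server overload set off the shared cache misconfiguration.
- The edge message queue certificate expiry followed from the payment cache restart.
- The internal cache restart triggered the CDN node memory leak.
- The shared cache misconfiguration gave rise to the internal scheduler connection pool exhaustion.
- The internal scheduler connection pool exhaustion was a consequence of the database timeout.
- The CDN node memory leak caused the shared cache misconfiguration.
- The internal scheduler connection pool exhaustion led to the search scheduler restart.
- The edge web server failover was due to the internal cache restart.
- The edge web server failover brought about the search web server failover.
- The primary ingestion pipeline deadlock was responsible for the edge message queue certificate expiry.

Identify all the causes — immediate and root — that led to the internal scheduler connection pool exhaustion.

the CDN node memory leak, the database timeout, the internal cache restart, the internal web server overload, the shared cache misconfiguration

Immediate causes of the internal scheduler connection pool exhaustion: the database timeout, the shared cache misconfiguration.
Further upstream: the internal web server overload, the internal cache restart, the CDN node memory leak.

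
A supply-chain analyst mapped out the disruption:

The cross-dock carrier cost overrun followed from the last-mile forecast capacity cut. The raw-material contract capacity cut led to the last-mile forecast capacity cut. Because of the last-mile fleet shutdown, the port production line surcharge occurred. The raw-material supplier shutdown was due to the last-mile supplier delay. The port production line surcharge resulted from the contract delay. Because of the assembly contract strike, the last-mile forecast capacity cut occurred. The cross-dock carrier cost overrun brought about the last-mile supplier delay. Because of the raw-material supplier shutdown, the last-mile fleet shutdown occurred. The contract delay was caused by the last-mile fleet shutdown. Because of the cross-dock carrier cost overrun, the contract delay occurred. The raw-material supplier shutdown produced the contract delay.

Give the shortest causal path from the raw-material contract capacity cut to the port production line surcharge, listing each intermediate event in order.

the raw-material contract capacity cut → the last-mile forecast capacity cut → the cross-dock carrier cost overrun → the contract delay → the port production line surcharge

the raw-material contract capacity cut → the last-mile forecast capacity cut
the last-mile forecast capacity cut → the cross-dock carrier cost overrun
the cross-dock carrier cost overrun → the contract delay
the contract delay → the port production line surcharge
Length: 4 steps.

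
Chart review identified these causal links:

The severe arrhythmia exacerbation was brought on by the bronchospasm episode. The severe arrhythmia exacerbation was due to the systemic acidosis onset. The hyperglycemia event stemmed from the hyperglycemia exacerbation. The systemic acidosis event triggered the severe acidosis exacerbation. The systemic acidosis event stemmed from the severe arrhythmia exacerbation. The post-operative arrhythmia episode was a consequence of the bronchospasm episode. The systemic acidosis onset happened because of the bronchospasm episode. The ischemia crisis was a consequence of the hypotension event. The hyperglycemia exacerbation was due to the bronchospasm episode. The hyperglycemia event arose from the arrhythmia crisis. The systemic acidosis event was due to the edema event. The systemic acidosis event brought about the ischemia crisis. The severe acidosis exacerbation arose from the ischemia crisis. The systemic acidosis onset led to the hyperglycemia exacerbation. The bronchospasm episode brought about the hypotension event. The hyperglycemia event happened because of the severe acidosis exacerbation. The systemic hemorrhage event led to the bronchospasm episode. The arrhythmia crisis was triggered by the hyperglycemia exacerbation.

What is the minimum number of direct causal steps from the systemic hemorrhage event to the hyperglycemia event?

Shortest chain: the systemic hemorrhage event → the bronchospasm episode → the hyperglycemia exacerbation → the hyperglycemia event.

3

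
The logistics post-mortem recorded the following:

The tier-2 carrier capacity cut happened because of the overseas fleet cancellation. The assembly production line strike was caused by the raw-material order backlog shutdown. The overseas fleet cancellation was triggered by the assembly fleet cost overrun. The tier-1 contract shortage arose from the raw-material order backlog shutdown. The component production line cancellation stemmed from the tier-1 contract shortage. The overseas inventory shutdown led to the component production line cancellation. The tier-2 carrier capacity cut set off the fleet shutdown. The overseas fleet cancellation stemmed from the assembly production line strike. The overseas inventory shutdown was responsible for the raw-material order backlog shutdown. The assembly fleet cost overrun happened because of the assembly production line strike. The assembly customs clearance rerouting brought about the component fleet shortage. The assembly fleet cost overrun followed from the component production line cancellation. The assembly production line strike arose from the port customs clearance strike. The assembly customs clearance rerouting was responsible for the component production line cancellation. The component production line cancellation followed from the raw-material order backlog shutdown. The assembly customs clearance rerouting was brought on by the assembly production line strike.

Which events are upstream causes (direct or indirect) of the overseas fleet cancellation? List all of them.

the assembly customs clearance rerouting, the assembly fleet cost overrun, the assembly production line strike, the component production line cancellation, the overseas inventory shutdown, the port customs clearance strike, the raw-material order backlog shutdown, the tier-1 contract shortage

Immediate causes of the overseas fleet cancellation: the assembly production line strike, the assembly fleet cost overrun.
Further upstream: the overseas inventory shutdown, the raw-material order backlog shutdown, the tier-1 contract shortage, the assembly customs clearance rerouting, the component production line cancellation, the port customs clearance strike.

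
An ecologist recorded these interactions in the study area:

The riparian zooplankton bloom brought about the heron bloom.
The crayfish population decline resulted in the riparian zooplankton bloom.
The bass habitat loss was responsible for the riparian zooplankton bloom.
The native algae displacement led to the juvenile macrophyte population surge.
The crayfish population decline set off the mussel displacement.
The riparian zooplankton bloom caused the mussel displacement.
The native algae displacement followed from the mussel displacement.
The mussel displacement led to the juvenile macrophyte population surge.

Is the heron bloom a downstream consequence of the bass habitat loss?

Yes

There is a causal chain: the bass habitat loss → the riparian zooplankton bloom → the heron bloom.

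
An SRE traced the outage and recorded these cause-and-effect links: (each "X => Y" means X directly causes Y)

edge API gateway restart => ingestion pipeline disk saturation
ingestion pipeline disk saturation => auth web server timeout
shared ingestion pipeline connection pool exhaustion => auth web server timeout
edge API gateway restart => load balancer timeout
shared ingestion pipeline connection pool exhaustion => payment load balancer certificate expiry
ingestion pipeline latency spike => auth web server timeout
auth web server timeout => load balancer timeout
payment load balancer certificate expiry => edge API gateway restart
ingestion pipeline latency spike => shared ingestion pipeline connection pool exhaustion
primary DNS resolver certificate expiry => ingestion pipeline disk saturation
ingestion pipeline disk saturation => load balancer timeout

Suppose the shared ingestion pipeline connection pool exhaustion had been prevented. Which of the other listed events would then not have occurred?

Downstream of the shared ingestion pipeline connection pool exhaustion: the payment load balancer certificate expiry, the edge API gateway restart, the ingestion pipeline disk saturation, the auth web server timeout, the load balancer timeout.
Of those, still caused via another path: the ingestion pipeline disk saturation, the auth web server timeout, the load balancer timeout.
The remainder have no surviving cause.

the edge API gateway restart, the payment load balancer certificate expiry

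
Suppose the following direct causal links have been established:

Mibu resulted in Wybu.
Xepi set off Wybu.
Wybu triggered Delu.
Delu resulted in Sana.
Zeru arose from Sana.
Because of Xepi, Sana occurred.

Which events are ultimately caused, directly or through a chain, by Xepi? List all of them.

Direct effects: Wybu, Sana.
2 steps out: Delu, Zeru.
Not reachable from it: Mibu.

Delu, Sana, Wybu, Zeru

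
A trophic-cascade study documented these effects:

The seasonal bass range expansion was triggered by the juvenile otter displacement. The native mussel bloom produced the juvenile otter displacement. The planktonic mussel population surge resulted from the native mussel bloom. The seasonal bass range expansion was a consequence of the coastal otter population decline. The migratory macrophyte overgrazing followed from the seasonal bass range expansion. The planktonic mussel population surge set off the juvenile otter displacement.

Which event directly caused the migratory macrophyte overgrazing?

Upstream contributors include the coastal otter population decline, the native mussel bloom, the planktonic mussel population surge, the juvenile otter displacement, but only the seasonal bass range expansion feeds directly into the migratory macrophyte overgrazing.

the seasonal bass range expansion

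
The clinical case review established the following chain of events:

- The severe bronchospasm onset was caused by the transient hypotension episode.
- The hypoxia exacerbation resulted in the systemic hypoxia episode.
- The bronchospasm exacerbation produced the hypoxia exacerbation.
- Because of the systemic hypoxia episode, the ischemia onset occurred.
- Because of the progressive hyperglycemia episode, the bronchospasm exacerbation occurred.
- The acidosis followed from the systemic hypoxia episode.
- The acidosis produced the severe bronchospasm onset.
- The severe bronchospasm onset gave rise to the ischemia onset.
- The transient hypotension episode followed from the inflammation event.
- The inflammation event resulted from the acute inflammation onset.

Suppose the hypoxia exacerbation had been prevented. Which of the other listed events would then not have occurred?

the acidosis, the systemic hypoxia episode

Downstream of the hypoxia exacerbation: the systemic hypoxia episode, the acidosis, the severe bronchospasm onset, the ischemia onset.
Of those, still caused via another path: the severe bronchospasm onset, the ischemia onset.
The remainder have no surviving cause.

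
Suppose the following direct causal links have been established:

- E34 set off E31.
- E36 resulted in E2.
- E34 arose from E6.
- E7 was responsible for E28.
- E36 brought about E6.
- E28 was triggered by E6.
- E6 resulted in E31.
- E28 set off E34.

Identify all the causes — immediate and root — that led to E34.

E28, E36, E6, E7

Immediate causes of E34: E6, E28.
Further upstream: E36, E7.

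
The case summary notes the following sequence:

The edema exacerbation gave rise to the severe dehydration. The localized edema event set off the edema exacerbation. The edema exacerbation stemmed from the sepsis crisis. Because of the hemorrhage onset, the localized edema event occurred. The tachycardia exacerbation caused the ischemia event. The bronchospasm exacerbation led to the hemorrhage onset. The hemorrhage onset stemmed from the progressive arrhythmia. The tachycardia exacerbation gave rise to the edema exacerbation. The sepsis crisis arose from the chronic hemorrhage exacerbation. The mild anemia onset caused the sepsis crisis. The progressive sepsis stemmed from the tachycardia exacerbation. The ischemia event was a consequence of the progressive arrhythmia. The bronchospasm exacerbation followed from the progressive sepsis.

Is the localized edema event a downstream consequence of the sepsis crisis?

The sepsis crisis leads to the edema exacerbation, the severe dehydration; the localized edema event is not among them.

No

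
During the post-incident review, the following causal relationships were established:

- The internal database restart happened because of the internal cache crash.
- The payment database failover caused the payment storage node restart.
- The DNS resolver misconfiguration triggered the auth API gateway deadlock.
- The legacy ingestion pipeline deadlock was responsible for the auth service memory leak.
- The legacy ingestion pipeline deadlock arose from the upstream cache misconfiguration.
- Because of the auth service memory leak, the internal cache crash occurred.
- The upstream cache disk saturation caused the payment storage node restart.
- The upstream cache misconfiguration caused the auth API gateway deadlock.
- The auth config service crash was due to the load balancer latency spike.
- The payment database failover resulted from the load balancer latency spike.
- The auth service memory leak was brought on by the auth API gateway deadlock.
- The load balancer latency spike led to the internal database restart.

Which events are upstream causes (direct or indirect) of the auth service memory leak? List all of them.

Immediate causes of the auth service memory leak: the legacy ingestion pipeline deadlock, the auth API gateway deadlock.
Further upstream: the upstream cache misconfiguration, the DNS resolver misconfiguration.

the DNS resolver misconfiguration, the auth API gateway deadlock, the legacy ingestion pipeline deadlock, the upstream cache misconfiguration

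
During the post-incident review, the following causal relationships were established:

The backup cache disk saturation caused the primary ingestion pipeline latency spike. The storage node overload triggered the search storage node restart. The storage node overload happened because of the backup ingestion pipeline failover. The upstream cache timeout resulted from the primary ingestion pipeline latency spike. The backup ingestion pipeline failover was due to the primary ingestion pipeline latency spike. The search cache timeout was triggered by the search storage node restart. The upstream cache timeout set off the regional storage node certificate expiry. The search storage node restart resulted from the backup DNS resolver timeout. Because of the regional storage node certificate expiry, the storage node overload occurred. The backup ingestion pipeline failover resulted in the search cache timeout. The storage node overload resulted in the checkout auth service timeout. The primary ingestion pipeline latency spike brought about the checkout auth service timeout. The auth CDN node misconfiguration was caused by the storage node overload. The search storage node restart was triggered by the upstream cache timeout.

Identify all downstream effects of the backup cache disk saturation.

Direct effects: the primary ingestion pipeline latency spike.
2 steps out: the backup ingestion pipeline failover, the upstream cache timeout, the checkout auth service timeout.
3 steps out: the regional storage node certificate expiry, the storage node overload, the search storage node restart, the search cache timeout.
4 steps out: the auth CDN node misconfiguration.
Not reachable from it: the backup DNS resolver timeout.

the auth CDN node misconfiguration, the backup ingestion pipeline failover, the checkout auth service timeout, the primary ingestion pipeline latency spike, the regional storage node certificate expiry, the search cache timeout, the search storage node restart, the storage node overload, the upstream cache timeout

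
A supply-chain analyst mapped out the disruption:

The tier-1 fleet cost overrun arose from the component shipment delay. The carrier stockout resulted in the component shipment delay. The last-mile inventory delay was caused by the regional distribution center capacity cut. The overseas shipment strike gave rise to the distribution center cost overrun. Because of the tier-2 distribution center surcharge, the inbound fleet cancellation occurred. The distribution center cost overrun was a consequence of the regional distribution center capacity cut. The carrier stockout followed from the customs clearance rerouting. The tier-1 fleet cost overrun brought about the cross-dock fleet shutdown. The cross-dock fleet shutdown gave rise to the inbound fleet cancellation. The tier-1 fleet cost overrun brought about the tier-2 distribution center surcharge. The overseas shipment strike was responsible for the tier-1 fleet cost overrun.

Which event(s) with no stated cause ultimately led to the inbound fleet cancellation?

the customs clearance rerouting, the overseas shipment strike

Tracing upstream from the inbound fleet cancellation: the inbound fleet cancellation ← the cross-dock fleet shutdown ← the tier-1 fleet cost overrun ← the overseas shipment strike.
A separate upstream branch: the inbound fleet cancellation ← the cross-dock fleet shutdown ← the tier-1 fleet cost overrun ← the component shipment delay ← the carrier stockout ← the customs clearance rerouting.
Each of those chain origins has no stated cause.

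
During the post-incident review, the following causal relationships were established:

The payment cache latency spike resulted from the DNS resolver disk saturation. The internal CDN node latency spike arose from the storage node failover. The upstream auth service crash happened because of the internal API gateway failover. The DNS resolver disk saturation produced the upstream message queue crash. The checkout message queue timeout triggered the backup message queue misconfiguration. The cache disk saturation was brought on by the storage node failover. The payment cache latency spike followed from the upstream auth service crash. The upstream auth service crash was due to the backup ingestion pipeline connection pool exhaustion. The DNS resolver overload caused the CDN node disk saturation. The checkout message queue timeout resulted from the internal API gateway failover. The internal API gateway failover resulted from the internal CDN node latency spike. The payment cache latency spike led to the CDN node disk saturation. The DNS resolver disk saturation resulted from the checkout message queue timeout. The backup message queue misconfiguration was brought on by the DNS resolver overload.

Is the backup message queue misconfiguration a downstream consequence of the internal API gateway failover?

There is a causal chain: the internal API gateway failover → the checkout message queue timeout → the backup message queue misconfiguration.

Yes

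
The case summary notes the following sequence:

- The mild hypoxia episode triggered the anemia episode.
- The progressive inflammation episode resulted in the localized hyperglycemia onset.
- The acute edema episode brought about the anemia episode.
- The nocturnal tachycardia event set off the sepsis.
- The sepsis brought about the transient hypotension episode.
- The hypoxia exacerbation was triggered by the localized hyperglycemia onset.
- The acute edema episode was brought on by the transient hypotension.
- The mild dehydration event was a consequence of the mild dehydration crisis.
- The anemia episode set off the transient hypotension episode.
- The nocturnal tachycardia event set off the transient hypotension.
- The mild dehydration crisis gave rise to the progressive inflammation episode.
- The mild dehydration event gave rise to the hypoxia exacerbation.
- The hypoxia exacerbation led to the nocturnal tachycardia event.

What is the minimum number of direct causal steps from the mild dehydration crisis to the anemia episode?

6

Shortest chain: the mild dehydration crisis → the mild dehydration event → the hypoxia exacerbation → the nocturnal tachycardia event → the transient hypotension → the acute edema episode → the anemia episode.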